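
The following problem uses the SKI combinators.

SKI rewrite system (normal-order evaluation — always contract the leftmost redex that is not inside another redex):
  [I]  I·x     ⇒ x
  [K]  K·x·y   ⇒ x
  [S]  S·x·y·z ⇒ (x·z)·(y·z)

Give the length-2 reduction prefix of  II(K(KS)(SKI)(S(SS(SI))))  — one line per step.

  start: II(K(KS)(SKI)(S(SS(SI))))
  →1  I(K(KS)(SKI)(S(SS(SI))))
  →2  K(KS)(SKI)(S(SS(SI)))

Answer: after 2 steps: K(KS)(SKI)(S(SS(SI)))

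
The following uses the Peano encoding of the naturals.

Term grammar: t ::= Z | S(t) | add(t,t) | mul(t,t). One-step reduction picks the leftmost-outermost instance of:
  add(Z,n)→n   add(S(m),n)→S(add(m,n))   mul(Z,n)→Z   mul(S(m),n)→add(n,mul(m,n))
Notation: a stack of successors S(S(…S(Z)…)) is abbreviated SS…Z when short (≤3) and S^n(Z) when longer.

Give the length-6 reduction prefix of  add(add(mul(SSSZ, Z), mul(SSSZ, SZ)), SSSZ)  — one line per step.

  start: add(add(mul(SSSZ, Z), mul(SSSZ, SZ)), SSSZ)
  →1  add(add(add(Z, mul(SSZ, Z)), mul(SSSZ, SZ)), SSSZ)
  →2  add(add(mul(SSZ, Z), mul(SSSZ, SZ)), SSSZ)
  →3  add(add(add(Z, mul(SZ, Z)), mul(SSSZ, SZ)), SSSZ)
  →4  add(add(mul(SZ, Z), mul(SSSZ, SZ)), SSSZ)
  →5  add(add(add(Z, mul(Z, Z)), mul(SSSZ, SZ)), SSSZ)
  →6  add(add(mul(Z, Z), mul(SSSZ, SZ)), SSSZ)

Answer: after 6 steps: add(add(mul(Z, Z), mul(SSSZ, SZ)), SSSZ)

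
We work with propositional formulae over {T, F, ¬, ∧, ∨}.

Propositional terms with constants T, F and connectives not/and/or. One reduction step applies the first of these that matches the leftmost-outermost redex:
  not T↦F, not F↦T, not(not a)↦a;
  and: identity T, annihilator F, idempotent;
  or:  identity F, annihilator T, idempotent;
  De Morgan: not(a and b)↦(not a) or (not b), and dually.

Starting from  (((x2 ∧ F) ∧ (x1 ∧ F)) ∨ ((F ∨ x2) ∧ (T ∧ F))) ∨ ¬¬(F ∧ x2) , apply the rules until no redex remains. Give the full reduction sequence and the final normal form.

Answer: normal form = F  (in 9 steps)

Derivation:
  start: (((x2 ∧ F) ∧ (x1 ∧ F)) ∨ ((F ∨ x2) ∧ (T ∧ F))) ∨ ¬¬(F ∧ x2)
  →1  ((F ∧ (x1 ∧ F)) ∨ ((F ∨ x2) ∧ (T ∧ F))) ∨ ¬¬(F ∧ x2)
  →2  (F ∨ ((F ∨ x2) ∧ (T ∧ F))) ∨ ¬¬(F ∧ x2)
  →3  ((F ∨ x2) ∧ (T ∧ F)) ∨ ¬¬(F ∧ x2)
  →4  (x2 ∧ (T ∧ F)) ∨ ¬¬(F ∧ x2)
  →5  (x2 ∧ F) ∨ ¬¬(F ∧ x2)
  →6  F ∨ ¬¬(F ∧ x2)
  →7  ¬¬(F ∧ x2)
  →8  F ∧ x2
  →9  F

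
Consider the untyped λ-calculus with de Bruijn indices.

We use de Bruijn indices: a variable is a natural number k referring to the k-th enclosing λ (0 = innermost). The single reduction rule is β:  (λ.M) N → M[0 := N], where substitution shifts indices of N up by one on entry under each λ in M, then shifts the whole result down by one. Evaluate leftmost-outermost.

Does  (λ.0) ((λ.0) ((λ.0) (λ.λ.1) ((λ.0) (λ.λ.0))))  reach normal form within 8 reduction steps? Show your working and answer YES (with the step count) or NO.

  start: (λ.0) ((λ.0) ((λ.0) (λ.λ.1) ((λ.0) (λ.λ.0))))
  [1] (λ.0) ((λ.0) (λ.λ.1) ((λ.0) (λ.λ.0)))
  [2] (λ.0) (λ.λ.1) ((λ.0) (λ.λ.0))
  [3] (λ.λ.1) ((λ.0) (λ.λ.0))
  [4] λ.(λ.0) (λ.λ.0)
  [5] λ.λ.λ.0

Answer: YES — reaches normal form λ.λ.λ.0 in 5 ≤ 8 steps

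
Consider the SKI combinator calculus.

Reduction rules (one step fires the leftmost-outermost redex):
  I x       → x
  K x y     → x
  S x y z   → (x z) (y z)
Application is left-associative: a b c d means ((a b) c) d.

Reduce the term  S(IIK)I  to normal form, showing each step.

  start: S(IIK)I
  →1  S(IK)I
  →2  SKI

Answer: normal form = SKI  (in 2 steps)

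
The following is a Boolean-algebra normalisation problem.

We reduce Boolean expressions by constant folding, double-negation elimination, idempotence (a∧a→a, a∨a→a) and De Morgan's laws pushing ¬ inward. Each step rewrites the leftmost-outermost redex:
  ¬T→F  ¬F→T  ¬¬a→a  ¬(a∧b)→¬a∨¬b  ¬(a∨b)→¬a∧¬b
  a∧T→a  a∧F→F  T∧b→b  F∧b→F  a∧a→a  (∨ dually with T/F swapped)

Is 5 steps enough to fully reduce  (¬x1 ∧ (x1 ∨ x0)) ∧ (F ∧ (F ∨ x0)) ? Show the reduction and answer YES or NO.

Answer: YES — reaches normal form F in 2 ≤ 5 steps

Derivation:
  start: (¬x1 ∧ (x1 ∨ x0)) ∧ (F ∧ (F ∨ x0))
  [1] (¬x1 ∧ (x1 ∨ x0)) ∧ F
  [2] F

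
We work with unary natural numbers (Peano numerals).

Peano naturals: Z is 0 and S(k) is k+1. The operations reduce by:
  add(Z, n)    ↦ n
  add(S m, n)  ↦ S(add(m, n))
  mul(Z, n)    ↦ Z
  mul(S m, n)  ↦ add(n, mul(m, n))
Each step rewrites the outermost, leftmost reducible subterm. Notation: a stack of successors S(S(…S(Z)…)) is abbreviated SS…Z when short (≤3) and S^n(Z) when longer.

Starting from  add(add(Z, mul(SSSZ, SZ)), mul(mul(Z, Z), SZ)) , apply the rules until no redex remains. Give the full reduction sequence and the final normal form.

Answer: normal form = SSSZ  (in 17 steps)

Working:
  start: add(add(Z, mul(SSSZ, SZ)), mul(mul(Z, Z), SZ))
  [1] add(mul(SSSZ, SZ), mul(mul(Z, Z), SZ))
  [2] add(add(SZ, mul(SSZ, SZ)), mul(mul(Z, Z), SZ))
  [3] add(S(add(Z, mul(SSZ, SZ))), mul(mul(Z, Z), SZ))
  [4] S(add(add(Z, mul(SSZ, SZ)), mul(mul(Z, Z), SZ)))
  [5] S(add(mul(SSZ, SZ), mul(mul(Z, Z), SZ)))
  [6] S(add(add(SZ, mul(SZ, SZ)), mul(mul(Z, Z), SZ)))
  [7] S(add(S(add(Z, mul(SZ, SZ))), mul(mul(Z, Z), SZ)))
  [8] S(S(add(add(Z, mul(SZ, SZ)), mul(mul(Z, Z), SZ))))
  [9] S(S(add(mul(SZ, SZ), mul(mul(Z, Z), SZ))))
  [10] S(S(add(add(SZ, mul(Z, SZ)), mul(mul(Z, Z), SZ))))
  [11] S(S(add(S(add(Z, mul(Z, SZ))), mul(mul(Z, Z), SZ))))
  [12] S(S(S(add(add(Z, mul(Z, SZ)), mul(mul(Z, Z), SZ)))))
  [13] S(S(S(add(mul(Z, SZ), mul(mul(Z, Z), SZ)))))
  [14] S(S(S(add(Z, mul(mul(Z, Z), SZ)))))
  [15] S(S(S(mul(mul(Z, Z), SZ))))
  [16] S(S(S(mul(Z, SZ))))
  [17] SSSZ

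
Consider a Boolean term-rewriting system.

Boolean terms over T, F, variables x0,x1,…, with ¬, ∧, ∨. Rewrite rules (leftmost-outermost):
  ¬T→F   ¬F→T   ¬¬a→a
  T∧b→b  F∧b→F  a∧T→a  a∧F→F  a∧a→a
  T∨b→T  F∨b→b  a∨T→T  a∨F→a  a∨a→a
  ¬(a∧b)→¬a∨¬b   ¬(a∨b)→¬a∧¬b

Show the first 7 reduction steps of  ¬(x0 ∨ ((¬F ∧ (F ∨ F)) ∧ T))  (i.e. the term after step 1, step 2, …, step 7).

Answer: after 7 steps: ¬x0 ∧ (¬F ∨ ¬T)

Derivation:
  start: ¬(x0 ∨ ((¬F ∧ (F ∨ F)) ∧ T))
  [1] ¬x0 ∧ ¬((¬F ∧ (F ∨ F)) ∧ T)
  [2] ¬x0 ∧ (¬(¬F ∧ (F ∨ F)) ∨ ¬T)
  [3] ¬x0 ∧ ((¬¬F ∨ ¬(F ∨ F)) ∨ ¬T)
  [4] ¬x0 ∧ ((F ∨ ¬(F ∨ F)) ∨ ¬T)
  [5] ¬x0 ∧ (¬(F ∨ F) ∨ ¬T)
  [6] ¬x0 ∧ ((¬F ∧ ¬F) ∨ ¬T)
  [7] ¬x0 ∧ (¬F ∨ ¬T)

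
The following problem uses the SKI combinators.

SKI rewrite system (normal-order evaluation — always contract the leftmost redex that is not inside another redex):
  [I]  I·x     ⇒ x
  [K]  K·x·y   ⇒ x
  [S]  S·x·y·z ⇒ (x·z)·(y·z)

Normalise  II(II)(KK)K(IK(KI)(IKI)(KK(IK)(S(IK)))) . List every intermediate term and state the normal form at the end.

  start: II(II)(KK)K(IK(KI)(IKI)(KK(IK)(S(IK))))
  step 1: I(II)(KK)K(IK(KI)(IKI)(KK(IK)(S(IK))))
  step 2: II(KK)K(IK(KI)(IKI)(KK(IK)(S(IK))))
  step 3: I(KK)K(IK(KI)(IKI)(KK(IK)(S(IK))))
  step 4: KKK(IK(KI)(IKI)(KK(IK)(S(IK))))
  step 5: K(IK(KI)(IKI)(KK(IK)(S(IK))))
  step 6: K(K(KI)(IKI)(KK(IK)(S(IK))))
  step 7: K(KI(KK(IK)(S(IK))))
  step 8: KI

Answer: normal form = KI  (in 8 steps)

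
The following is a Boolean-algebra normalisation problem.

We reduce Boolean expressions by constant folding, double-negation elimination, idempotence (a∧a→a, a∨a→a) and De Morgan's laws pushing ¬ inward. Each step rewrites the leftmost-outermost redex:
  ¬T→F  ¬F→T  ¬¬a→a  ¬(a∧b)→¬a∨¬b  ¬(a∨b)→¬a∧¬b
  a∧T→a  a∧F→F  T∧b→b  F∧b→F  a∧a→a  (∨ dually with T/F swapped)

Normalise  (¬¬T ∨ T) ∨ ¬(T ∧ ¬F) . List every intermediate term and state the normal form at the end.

  start: (¬¬T ∨ T) ∨ ¬(T ∧ ¬F)
  →1  T ∨ ¬(T ∧ ¬F)
  →2  T

Answer: normal form = T  (in 2 steps)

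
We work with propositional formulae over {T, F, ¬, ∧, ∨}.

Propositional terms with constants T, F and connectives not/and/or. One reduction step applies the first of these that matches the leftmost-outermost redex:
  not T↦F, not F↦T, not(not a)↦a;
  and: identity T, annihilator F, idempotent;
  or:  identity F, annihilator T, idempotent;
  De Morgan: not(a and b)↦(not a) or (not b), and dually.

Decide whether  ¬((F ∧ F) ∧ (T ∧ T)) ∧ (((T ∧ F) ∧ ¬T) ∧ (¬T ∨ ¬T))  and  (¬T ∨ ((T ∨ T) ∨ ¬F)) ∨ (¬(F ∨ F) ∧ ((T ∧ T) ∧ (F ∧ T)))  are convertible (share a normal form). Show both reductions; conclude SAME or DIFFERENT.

Answer: DIFFERENT — A ⇓ F, B ⇓ T

Working:
Term A:
  start: ¬((F ∧ F) ∧ (T ∧ T)) ∧ (((T ∧ F) ∧ ¬T) ∧ (¬T ∨ ¬T))
  step 1: (¬(F ∧ F) ∨ ¬(T ∧ T)) ∧ (((T ∧ F) ∧ ¬T) ∧ (¬T ∨ ¬T))
  step 2: ((¬F ∨ ¬F) ∨ ¬(T ∧ T)) ∧ (((T ∧ F) ∧ ¬T) ∧ (¬T ∨ ¬T))
  step 3: (¬F ∨ ¬(T ∧ T)) ∧ (((T ∧ F) ∧ ¬T) ∧ (¬T ∨ ¬T))
  step 4: (T ∨ ¬(T ∧ T)) ∧ (((T ∧ F) ∧ ¬T) ∧ (¬T ∨ ¬T))
  step 5: T ∧ (((T ∧ F) ∧ ¬T) ∧ (¬T ∨ ¬T))
  step 6: ((T ∧ F) ∧ ¬T) ∧ (¬T ∨ ¬T)
  step 7: (F ∧ ¬T) ∧ (¬T ∨ ¬T)
  step 8: F ∧ (¬T ∨ ¬T)
  step 9: F

Term B:
  start: (¬T ∨ ((T ∨ T) ∨ ¬F)) ∨ (¬(F ∨ F) ∧ ((T ∧ T) ∧ (F ∧ T)))
  step 1: (F ∨ ((T ∨ T) ∨ ¬F)) ∨ (¬(F ∨ F) ∧ ((T ∧ T) ∧ (F ∧ T)))
  step 2: ((T ∨ T) ∨ ¬F) ∨ (¬(F ∨ F) ∧ ((T ∧ T) ∧ (F ∧ T)))
  step 3: (T ∨ ¬F) ∨ (¬(F ∨ F) ∧ ((T ∧ T) ∧ (F ∧ T)))
  step 4: T ∨ (¬(F ∨ F) ∧ ((T ∧ T) ∧ (F ∧ T)))
  step 5: T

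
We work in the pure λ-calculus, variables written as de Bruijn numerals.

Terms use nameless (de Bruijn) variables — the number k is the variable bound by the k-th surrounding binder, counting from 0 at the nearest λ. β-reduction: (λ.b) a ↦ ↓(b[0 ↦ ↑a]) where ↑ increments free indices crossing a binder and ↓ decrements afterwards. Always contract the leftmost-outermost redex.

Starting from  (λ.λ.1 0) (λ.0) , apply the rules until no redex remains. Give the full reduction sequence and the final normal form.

Answer: normal form = λ.0  (in 2 steps)

Reduction:
  start: (λ.λ.1 0) (λ.0)
  →1  λ.(λ.0) 0
  →2  λ.0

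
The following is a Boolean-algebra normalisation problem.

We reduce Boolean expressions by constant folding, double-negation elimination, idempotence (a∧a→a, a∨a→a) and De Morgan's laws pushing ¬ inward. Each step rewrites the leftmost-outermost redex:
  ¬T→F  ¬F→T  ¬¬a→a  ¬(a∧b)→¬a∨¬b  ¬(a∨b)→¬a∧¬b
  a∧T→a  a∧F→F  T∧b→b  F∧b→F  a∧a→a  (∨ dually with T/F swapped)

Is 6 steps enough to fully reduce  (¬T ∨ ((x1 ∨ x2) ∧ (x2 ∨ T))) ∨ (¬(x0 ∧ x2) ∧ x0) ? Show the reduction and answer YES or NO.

Answer: YES — reaches normal form (x1 ∨ x2) ∨ ((¬x0 ∨ ¬x2) ∧ x0) in 5 ≤ 6 steps

Derivation:
  start: (¬T ∨ ((x1 ∨ x2) ∧ (x2 ∨ T))) ∨ (¬(x0 ∧ x2) ∧ x0)
  step 1: (F ∨ ((x1 ∨ x2) ∧ (x2 ∨ T))) ∨ (¬(x0 ∧ x2) ∧ x0)
  step 2: ((x1 ∨ x2) ∧ (x2 ∨ T)) ∨ (¬(x0 ∧ x2) ∧ x0)
  step 3: ((x1 ∨ x2) ∧ T) ∨ (¬(x0 ∧ x2) ∧ x0)
  step 4: (x1 ∨ x2) ∨ (¬(x0 ∧ x2) ∧ x0)
  step 5: (x1 ∨ x2) ∨ ((¬x0 ∨ ¬x2) ∧ x0)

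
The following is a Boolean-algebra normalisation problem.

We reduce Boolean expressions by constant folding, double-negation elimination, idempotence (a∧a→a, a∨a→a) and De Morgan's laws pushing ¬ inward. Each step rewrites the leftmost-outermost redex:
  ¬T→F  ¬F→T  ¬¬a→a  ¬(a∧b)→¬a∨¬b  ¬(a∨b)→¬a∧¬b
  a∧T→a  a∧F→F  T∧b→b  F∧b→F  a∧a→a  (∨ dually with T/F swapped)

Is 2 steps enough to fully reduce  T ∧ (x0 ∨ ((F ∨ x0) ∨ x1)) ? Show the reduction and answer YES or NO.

  start: T ∧ (x0 ∨ ((F ∨ x0) ∨ x1))
  step 1: x0 ∨ ((F ∨ x0) ∨ x1)
  step 2: x0 ∨ (x0 ∨ x1)

Answer: YES — reaches normal form x0 ∨ (x0 ∨ x1) in 2 ≤ 2 steps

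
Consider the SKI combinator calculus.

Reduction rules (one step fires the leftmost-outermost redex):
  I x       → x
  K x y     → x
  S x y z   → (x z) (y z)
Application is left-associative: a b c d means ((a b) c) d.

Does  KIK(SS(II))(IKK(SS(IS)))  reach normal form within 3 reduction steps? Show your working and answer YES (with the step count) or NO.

  start: KIK(SS(II))(IKK(SS(IS)))
  →1  I(SS(II))(IKK(SS(IS)))
  →2  SS(II)(IKK(SS(IS)))
  →3  S(IKK(SS(IS)))(II(IKK(SS(IS))))

Answer: NO — after 3 steps the term is S(IKK(SS(IS)))(II(IKK(SS(IS)))), not yet normal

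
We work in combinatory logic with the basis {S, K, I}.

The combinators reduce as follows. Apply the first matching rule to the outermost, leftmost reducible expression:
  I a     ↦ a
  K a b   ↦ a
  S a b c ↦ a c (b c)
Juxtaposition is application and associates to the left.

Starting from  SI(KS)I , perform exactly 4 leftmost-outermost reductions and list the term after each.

  start: SI(KS)I
  →1  II(KSI)
  →2  I(KSI)
  →3  KSI
  →4  S

Answer: after 4 steps: S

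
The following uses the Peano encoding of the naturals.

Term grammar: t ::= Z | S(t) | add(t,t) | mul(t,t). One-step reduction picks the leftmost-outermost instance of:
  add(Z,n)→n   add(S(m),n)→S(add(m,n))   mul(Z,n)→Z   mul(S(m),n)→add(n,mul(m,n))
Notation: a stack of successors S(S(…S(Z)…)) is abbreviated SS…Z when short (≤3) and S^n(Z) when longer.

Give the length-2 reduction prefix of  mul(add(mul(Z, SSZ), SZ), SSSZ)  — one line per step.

Answer: after 2 steps: mul(SZ, SSSZ)

Reduction:
  start: mul(add(mul(Z, SSZ), SZ), SSSZ)
  [1] mul(add(Z, SZ), SSSZ)
  [2] mul(SZ, SSSZ)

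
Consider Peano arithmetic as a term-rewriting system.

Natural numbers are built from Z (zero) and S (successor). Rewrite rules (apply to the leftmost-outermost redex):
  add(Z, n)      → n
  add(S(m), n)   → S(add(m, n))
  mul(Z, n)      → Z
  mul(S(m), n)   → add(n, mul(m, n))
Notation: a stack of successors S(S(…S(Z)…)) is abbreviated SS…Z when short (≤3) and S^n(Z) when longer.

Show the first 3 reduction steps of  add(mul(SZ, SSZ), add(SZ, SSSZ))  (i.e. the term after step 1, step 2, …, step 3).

  start: add(mul(SZ, SSZ), add(SZ, SSSZ))
  →1  add(add(SSZ, mul(Z, SSZ)), add(SZ, SSSZ))
  →2  add(S(add(SZ, mul(Z, SSZ))), add(SZ, SSSZ))
  →3  S(add(add(SZ, mul(Z, SSZ)), add(SZ, SSSZ)))

Answer: after 3 steps: S(add(add(SZ, mul(Z, SSZ)), add(SZ, SSSZ)))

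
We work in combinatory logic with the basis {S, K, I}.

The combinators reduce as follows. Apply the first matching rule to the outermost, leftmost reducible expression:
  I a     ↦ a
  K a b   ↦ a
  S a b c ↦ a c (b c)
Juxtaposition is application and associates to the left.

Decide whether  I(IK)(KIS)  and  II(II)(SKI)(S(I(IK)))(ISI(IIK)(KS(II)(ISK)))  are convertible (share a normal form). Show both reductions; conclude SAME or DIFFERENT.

Answer: DIFFERENT — A ⇓ KI, B ⇓ SK(S(SK)(K(S(SK))))

Derivation:
Term A:
  start: I(IK)(KIS)
  step 1: IK(KIS)
  step 2: K(KIS)
  step 3: KI

Term B:
  start: II(II)(SKI)(S(I(IK)))(ISI(IIK)(KS(II)(ISK)))
  step 1: I(II)(SKI)(S(I(IK)))(ISI(IIK)(KS(II)(ISK)))
  step 2: II(SKI)(S(I(IK)))(ISI(IIK)(KS(II)(ISK)))
  step 3: I(SKI)(S(I(IK)))(ISI(IIK)(KS(II)(ISK)))
  step 4: SKI(S(I(IK)))(ISI(IIK)(KS(II)(ISK)))
  step 5: K(S(I(IK)))(I(S(I(IK))))(ISI(IIK)(KS(II)(ISK)))
  step 6: S(I(IK))(ISI(IIK)(KS(II)(ISK)))
  step 7: S(IK)(ISI(IIK)(KS(II)(ISK)))
  step 8: SK(ISI(IIK)(KS(II)(ISK)))
  step 9: SK(SI(IIK)(KS(II)(ISK)))
  step 10: SK(I(KS(II)(ISK))(IIK(KS(II)(ISK))))
  step 11: SK(KS(II)(ISK)(IIK(KS(II)(ISK))))
  step 12: SK(S(ISK)(IIK(KS(II)(ISK))))
  step 13: SK(S(SK)(IIK(KS(II)(ISK))))
  step 14: SK(S(SK)(IK(KS(II)(ISK))))
  step 15: SK(S(SK)(K(KS(II)(ISK))))
  step 16: SK(S(SK)(K(S(ISK))))
  step 17: SK(S(SK)(K(S(SK))))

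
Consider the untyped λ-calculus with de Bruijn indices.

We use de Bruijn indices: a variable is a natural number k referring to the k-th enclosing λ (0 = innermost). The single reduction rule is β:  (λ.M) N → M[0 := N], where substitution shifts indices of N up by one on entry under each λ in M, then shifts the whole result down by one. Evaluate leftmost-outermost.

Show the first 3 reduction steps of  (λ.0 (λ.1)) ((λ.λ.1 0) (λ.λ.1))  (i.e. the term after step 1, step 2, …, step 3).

  start: (λ.0 (λ.1)) ((λ.λ.1 0) (λ.λ.1))
  [1] (λ.λ.1 0) (λ.λ.1) (λ.(λ.λ.1 0) (λ.λ.1))
  [2] (λ.(λ.λ.1) 0) (λ.(λ.λ.1 0) (λ.λ.1))
  [3] (λ.λ.1) (λ.(λ.λ.1 0) (λ.λ.1))

Answer: after 3 steps: (λ.λ.1) (λ.(λ.λ.1 0) (λ.λ.1))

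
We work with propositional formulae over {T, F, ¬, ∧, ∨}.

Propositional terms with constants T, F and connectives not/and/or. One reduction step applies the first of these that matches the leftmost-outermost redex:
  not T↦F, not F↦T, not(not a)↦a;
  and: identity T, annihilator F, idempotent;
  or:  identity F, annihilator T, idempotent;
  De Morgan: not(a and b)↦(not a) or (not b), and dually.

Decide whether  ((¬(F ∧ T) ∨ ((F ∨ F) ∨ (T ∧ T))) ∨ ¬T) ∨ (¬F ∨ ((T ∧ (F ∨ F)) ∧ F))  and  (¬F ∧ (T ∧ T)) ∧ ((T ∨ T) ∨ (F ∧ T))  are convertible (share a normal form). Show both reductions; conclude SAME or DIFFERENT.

Term A:
  start: ((¬(F ∧ T) ∨ ((F ∨ F) ∨ (T ∧ T))) ∨ ¬T) ∨ (¬F ∨ ((T ∧ (F ∨ F)) ∧ F))
  [1] (((¬F ∨ ¬T) ∨ ((F ∨ F) ∨ (T ∧ T))) ∨ ¬T) ∨ (¬F ∨ ((T ∧ (F ∨ F)) ∧ F))
  [2] (((T ∨ ¬T) ∨ ((F ∨ F) ∨ (T ∧ T))) ∨ ¬T) ∨ (¬F ∨ ((T ∧ (F ∨ F)) ∧ F))
  [3] ((T ∨ ((F ∨ F) ∨ (T ∧ T))) ∨ ¬T) ∨ (¬F ∨ ((T ∧ (F ∨ F)) ∧ F))
  [4] (T ∨ ¬T) ∨ (¬F ∨ ((T ∧ (F ∨ F)) ∧ F))
  [5] T ∨ (¬F ∨ ((T ∧ (F ∨ F)) ∧ F))
  [6] T

Term B:
  start: (¬F ∧ (T ∧ T)) ∧ ((T ∨ T) ∨ (F ∧ T))
  [1] (T ∧ (T ∧ T)) ∧ ((T ∨ T) ∨ (F ∧ T))
  [2] (T ∧ T) ∧ ((T ∨ T) ∨ (F ∧ T))
  [3] T ∧ ((T ∨ T) ∨ (F ∧ T))
  [4] (T ∨ T) ∨ (F ∧ T)
  [5] T ∨ (F ∧ T)
  [6] T

Answer: SAME — A ⇓ T, B ⇓ T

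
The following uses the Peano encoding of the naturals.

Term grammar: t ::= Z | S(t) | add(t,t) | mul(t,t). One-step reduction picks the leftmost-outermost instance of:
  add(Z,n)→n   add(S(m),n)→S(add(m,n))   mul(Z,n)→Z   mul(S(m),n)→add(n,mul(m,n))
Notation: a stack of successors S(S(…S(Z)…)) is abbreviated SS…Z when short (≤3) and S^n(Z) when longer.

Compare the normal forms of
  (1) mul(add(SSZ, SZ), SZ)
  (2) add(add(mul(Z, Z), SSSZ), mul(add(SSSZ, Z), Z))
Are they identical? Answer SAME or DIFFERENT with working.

Term A:
  start: mul(add(SSZ, SZ), SZ)
  →1  mul(S(add(SZ, SZ)), SZ)
  →2  add(SZ, mul(add(SZ, SZ), SZ))
  →3  S(add(Z, mul(add(SZ, SZ), SZ)))
  →4  S(mul(add(SZ, SZ), SZ))
  →5  S(mul(S(add(Z, SZ)), SZ))
  →6  S(add(SZ, mul(add(Z, SZ), SZ)))
  →7  S(S(add(Z, mul(add(Z, SZ), SZ))))
  →8  S(S(mul(add(Z, SZ), SZ)))
  →9  S(S(mul(SZ, SZ)))
  →10  S(S(add(SZ, mul(Z, SZ))))
  →11  S(S(S(add(Z, mul(Z, SZ)))))
  →12  S(S(S(mul(Z, SZ))))
  →13  SSSZ

Term B:
  start: add(add(mul(Z, Z), SSSZ), mul(add(SSSZ, Z), Z))
  →1  add(add(Z, SSSZ), mul(add(SSSZ, Z), Z))
  →2  add(SSSZ, mul(add(SSSZ, Z), Z))
  →3  S(add(SSZ, mul(add(SSSZ, Z), Z)))
  →4  S(S(add(SZ, mul(add(SSSZ, Z), Z))))
  →5  S(S(S(add(Z, mul(add(SSSZ, Z), Z)))))
  →6  S(S(S(mul(add(SSSZ, Z), Z))))
  →7  S(S(S(mul(S(add(SSZ, Z)), Z))))
  →8  S(S(S(add(Z, mul(add(SSZ, Z), Z)))))
  →9  S(S(S(mul(add(SSZ, Z), Z))))
  →10  S(S(S(mul(S(add(SZ, Z)), Z))))
  →11  S(S(S(add(Z, mul(add(SZ, Z), Z)))))
  →12  S(S(S(mul(add(SZ, Z), Z))))
  →13  S(S(S(mul(S(add(Z, Z)), Z))))
  →14  S(S(S(add(Z, mul(add(Z, Z), Z)))))
  →15  S(S(S(mul(add(Z, Z), Z))))
  →16  S(S(S(mul(Z, Z))))
  →17  SSSZ

Answer: SAME — A ⇓ SSSZ, B ⇓ SSSZ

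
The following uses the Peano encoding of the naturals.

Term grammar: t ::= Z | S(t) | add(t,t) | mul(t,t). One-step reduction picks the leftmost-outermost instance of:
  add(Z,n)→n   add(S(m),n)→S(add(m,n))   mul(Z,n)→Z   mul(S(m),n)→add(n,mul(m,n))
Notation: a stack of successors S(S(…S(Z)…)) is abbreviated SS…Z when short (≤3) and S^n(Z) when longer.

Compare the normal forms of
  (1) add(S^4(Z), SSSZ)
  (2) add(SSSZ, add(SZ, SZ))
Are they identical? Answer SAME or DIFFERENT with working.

Answer: DIFFERENT — A ⇓ S^7(Z), B ⇓ S^5(Z)

Working:
Term A:
  start: add(S^4(Z), SSSZ)
  →1  S(add(SSSZ, SSSZ))
  →2  S(S(add(SSZ, SSSZ)))
  →3  S(S(S(add(SZ, SSSZ))))
  →4  S(S(S(S(add(Z, SSSZ)))))
  →5  S^7(Z)

Term B:
  start: add(SSSZ, add(SZ, SZ))
  →1  S(add(SSZ, add(SZ, SZ)))
  →2  S(S(add(SZ, add(SZ, SZ))))
  →3  S(S(S(add(Z, add(SZ, SZ)))))
  →4  S(S(S(add(SZ, SZ))))
  →5  S(S(S(S(add(Z, SZ)))))
  →6  S^5(Z)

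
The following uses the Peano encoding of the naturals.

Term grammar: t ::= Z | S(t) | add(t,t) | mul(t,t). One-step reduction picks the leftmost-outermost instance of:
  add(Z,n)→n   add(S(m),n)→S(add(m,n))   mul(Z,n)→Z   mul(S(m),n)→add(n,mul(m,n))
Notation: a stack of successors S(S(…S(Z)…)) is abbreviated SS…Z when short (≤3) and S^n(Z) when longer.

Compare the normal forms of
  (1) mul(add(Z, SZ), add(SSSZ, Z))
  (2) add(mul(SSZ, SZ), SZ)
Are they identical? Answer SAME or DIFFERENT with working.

Term A:
  start: mul(add(Z, SZ), add(SSSZ, Z))
  step 1: mul(SZ, add(SSSZ, Z))
  step 2: add(add(SSSZ, Z), mul(Z, add(SSSZ, Z)))
  step 3: add(S(add(SSZ, Z)), mul(Z, add(SSSZ, Z)))
  step 4: S(add(add(SSZ, Z), mul(Z, add(SSSZ, Z))))
  step 5: S(add(S(add(SZ, Z)), mul(Z, add(SSSZ, Z))))
  step 6: S(S(add(add(SZ, Z), mul(Z, add(SSSZ, Z)))))
  step 7: S(S(add(S(add(Z, Z)), mul(Z, add(SSSZ, Z)))))
  step 8: S(S(S(add(add(Z, Z), mul(Z, add(SSSZ, Z))))))
  step 9: S(S(S(add(Z, mul(Z, add(SSSZ, Z))))))
  step 10: S(S(S(mul(Z, add(SSSZ, Z)))))
  step 11: SSSZ

Term B:
  start: add(mul(SSZ, SZ), SZ)
  step 1: add(add(SZ, mul(SZ, SZ)), SZ)
  step 2: add(S(add(Z, mul(SZ, SZ))), SZ)
  step 3: S(add(add(Z, mul(SZ, SZ)), SZ))
  step 4: S(add(mul(SZ, SZ), SZ))
  step 5: S(add(add(SZ, mul(Z, SZ)), SZ))
  step 6: S(add(S(add(Z, mul(Z, SZ))), SZ))
  step 7: S(S(add(add(Z, mul(Z, SZ)), SZ)))
  step 8: S(S(add(mul(Z, SZ), SZ)))
  step 9: S(S(add(Z, SZ)))
  step 10: SSSZ

Answer: SAME — A ⇓ SSSZ, B ⇓ SSSZ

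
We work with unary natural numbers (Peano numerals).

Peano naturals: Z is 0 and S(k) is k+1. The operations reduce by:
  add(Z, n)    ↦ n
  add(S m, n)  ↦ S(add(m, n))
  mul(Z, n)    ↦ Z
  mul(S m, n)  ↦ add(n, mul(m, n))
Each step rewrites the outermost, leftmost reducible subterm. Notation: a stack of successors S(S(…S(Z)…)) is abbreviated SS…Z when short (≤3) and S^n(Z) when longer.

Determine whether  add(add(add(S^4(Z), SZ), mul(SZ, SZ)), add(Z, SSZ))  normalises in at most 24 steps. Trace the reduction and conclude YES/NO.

Answer: YES — reaches normal form S^8(Z) in 23 ≤ 24 steps

Reduction:
  start: add(add(add(S^4(Z), SZ), mul(SZ, SZ)), add(Z, SSZ))
  →1  add(add(S(add(SSSZ, SZ)), mul(SZ, SZ)), add(Z, SSZ))
  →2  add(S(add(add(SSSZ, SZ), mul(SZ, SZ))), add(Z, SSZ))
  →3  S(add(add(add(SSSZ, SZ), mul(SZ, SZ)), add(Z, SSZ)))
  →4  S(add(add(S(add(SSZ, SZ)), mul(SZ, SZ)), add(Z, SSZ)))
  →5  S(add(S(add(add(SSZ, SZ), mul(SZ, SZ))), add(Z, SSZ)))
  →6  S(S(add(add(add(SSZ, SZ), mul(SZ, SZ)), add(Z, SSZ))))
  →7  S(S(add(add(S(add(SZ, SZ)), mul(SZ, SZ)), add(Z, SSZ))))
  →8  S(S(add(S(add(add(SZ, SZ), mul(SZ, SZ))), add(Z, SSZ))))
  →9  S(S(S(add(add(add(SZ, SZ), mul(SZ, SZ)), add(Z, SSZ)))))
  →10  S(S(S(add(add(S(add(Z, SZ)), mul(SZ, SZ)), add(Z, SSZ)))))
  →11  S(S(S(add(S(add(add(Z, SZ), mul(SZ, SZ))), add(Z, SSZ)))))
  →12  S(S(S(S(add(add(add(Z, SZ), mul(SZ, SZ)), add(Z, SSZ))))))
  →13  S(S(S(S(add(add(SZ, mul(SZ, SZ)), add(Z, SSZ))))))
  →14  S(S(S(S(add(S(add(Z, mul(SZ, SZ))), add(Z, SSZ))))))
  →15  S(S(S(S(S(add(add(Z, mul(SZ, SZ)), add(Z, SSZ)))))))
  →16  S(S(S(S(S(add(mul(SZ, SZ), add(Z, SSZ)))))))
  →17  S(S(S(S(S(add(add(SZ, mul(Z, SZ)), add(Z, SSZ)))))))
  →18  S(S(S(S(S(add(S(add(Z, mul(Z, SZ))), add(Z, SSZ)))))))
  →19  S(S(S(S(S(S(add(add(Z, mul(Z, SZ)), add(Z, SSZ))))))))
  →20  S(S(S(S(S(S(add(mul(Z, SZ), add(Z, SSZ))))))))
  →21  S(S(S(S(S(S(add(Z, add(Z, SSZ))))))))
  →22  S(S(S(S(S(S(add(Z, SSZ)))))))
  →23  S^8(Z)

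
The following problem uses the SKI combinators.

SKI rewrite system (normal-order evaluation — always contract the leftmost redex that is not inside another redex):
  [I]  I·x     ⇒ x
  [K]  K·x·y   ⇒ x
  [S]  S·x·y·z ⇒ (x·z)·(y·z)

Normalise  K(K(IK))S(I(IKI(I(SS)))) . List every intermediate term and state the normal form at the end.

Answer: normal form = K  (in 3 steps)

Reduction:
  start: K(K(IK))S(I(IKI(I(SS))))
  →1  K(IK)(I(IKI(I(SS))))
  →2  IK
  →3  K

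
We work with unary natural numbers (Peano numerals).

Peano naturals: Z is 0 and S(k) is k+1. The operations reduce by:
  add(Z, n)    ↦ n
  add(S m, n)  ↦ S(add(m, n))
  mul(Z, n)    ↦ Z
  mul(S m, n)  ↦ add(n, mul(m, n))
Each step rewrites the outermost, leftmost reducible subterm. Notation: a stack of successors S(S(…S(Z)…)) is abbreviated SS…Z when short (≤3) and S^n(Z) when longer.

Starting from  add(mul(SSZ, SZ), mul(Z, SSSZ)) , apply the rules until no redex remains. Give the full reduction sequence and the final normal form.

  start: add(mul(SSZ, SZ), mul(Z, SSSZ))
  [1] add(add(SZ, mul(SZ, SZ)), mul(Z, SSSZ))
  [2] add(S(add(Z, mul(SZ, SZ))), mul(Z, SSSZ))
  [3] S(add(add(Z, mul(SZ, SZ)), mul(Z, SSSZ)))
  [4] S(add(mul(SZ, SZ), mul(Z, SSSZ)))
  [5] S(add(add(SZ, mul(Z, SZ)), mul(Z, SSSZ)))
  [6] S(add(S(add(Z, mul(Z, SZ))), mul(Z, SSSZ)))
  [7] S(S(add(add(Z, mul(Z, SZ)), mul(Z, SSSZ))))
  [8] S(S(add(mul(Z, SZ), mul(Z, SSSZ))))
  [9] S(S(add(Z, mul(Z, SSSZ))))
  [10] S(S(mul(Z, SSSZ)))
  [11] SSZ

Answer: normal form = SSZ  (in 11 steps)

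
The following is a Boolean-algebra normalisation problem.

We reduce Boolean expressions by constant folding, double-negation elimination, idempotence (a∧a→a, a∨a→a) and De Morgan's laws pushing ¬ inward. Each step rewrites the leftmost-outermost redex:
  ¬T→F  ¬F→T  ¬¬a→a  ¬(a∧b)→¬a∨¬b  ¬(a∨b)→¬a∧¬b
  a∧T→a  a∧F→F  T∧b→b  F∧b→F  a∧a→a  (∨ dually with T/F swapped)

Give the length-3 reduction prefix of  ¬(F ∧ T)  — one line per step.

  start: ¬(F ∧ T)
  →1  ¬F ∨ ¬T
  →2  T ∨ ¬T
  →3  T

Answer: after 3 steps: T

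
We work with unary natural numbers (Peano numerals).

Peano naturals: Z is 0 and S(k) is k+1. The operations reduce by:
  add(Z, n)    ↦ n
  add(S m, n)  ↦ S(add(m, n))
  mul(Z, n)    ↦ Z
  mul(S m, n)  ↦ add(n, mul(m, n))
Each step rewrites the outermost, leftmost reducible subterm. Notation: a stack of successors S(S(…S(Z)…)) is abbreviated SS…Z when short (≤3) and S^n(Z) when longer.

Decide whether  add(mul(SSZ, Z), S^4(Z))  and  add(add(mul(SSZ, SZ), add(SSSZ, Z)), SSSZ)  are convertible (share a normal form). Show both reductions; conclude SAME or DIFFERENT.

Term A:
  start: add(mul(SSZ, Z), S^4(Z))
  [1] add(add(Z, mul(SZ, Z)), S^4(Z))
  [2] add(mul(SZ, Z), S^4(Z))
  [3] add(add(Z, mul(Z, Z)), S^4(Z))
  [4] add(mul(Z, Z), S^4(Z))
  [5] add(Z, S^4(Z))
  [6] S^4(Z)

Term B:
  start: add(add(mul(SSZ, SZ), add(SSSZ, Z)), SSSZ)
  [1] add(add(add(SZ, mul(SZ, SZ)), add(SSSZ, Z)), SSSZ)
  [2] add(add(S(add(Z, mul(SZ, SZ))), add(SSSZ, Z)), SSSZ)
  [3] add(S(add(add(Z, mul(SZ, SZ)), add(SSSZ, Z))), SSSZ)
  [4] S(add(add(add(Z, mul(SZ, SZ)), add(SSSZ, Z)), SSSZ))
  [5] S(add(add(mul(SZ, SZ), add(SSSZ, Z)), SSSZ))
  [6] S(add(add(add(SZ, mul(Z, SZ)), add(SSSZ, Z)), SSSZ))
  [7] S(add(add(S(add(Z, mul(Z, SZ))), add(SSSZ, Z)), SSSZ))
  [8] S(add(S(add(add(Z, mul(Z, SZ)), add(SSSZ, Z))), SSSZ))
  [9] S(S(add(add(add(Z, mul(Z, SZ)), add(SSSZ, Z)), SSSZ)))
  [10] S(S(add(add(mul(Z, SZ), add(SSSZ, Z)), SSSZ)))
  [11] S(S(add(add(Z, add(SSSZ, Z)), SSSZ)))
  [12] S(S(add(add(SSSZ, Z), SSSZ)))
  [13] S(S(add(S(add(SSZ, Z)), SSSZ)))
  [14] S(S(S(add(add(SSZ, Z), SSSZ))))
  [15] S(S(S(add(S(add(SZ, Z)), SSSZ))))
  [16] S(S(S(S(add(add(SZ, Z), SSSZ)))))
  [17] S(S(S(S(add(S(add(Z, Z)), SSSZ)))))
  [18] S(S(S(S(S(add(add(Z, Z), SSSZ))))))
  [19] S(S(S(S(S(add(Z, SSSZ))))))
  [20] S^8(Z)

Answer: DIFFERENT — A ⇓ S^4(Z), B ⇓ S^8(Z)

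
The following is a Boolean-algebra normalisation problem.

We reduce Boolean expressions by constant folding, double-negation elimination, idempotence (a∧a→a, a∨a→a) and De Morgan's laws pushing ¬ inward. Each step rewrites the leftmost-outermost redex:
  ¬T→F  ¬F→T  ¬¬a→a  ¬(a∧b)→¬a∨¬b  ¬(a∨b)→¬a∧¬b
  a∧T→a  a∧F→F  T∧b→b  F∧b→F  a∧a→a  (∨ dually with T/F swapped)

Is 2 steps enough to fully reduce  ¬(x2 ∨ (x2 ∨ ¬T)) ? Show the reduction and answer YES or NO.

  start: ¬(x2 ∨ (x2 ∨ ¬T))
  →1  ¬x2 ∧ ¬(x2 ∨ ¬T)
  →2  ¬x2 ∧ (¬x2 ∧ ¬¬T)

Answer: NO — after 2 steps the term is ¬x2 ∧ (¬x2 ∧ ¬¬T), not yet normal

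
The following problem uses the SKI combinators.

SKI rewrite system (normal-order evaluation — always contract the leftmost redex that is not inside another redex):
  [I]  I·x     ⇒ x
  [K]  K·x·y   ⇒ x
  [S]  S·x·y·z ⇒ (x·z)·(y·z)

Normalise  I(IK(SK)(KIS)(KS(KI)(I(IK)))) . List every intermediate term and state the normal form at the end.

  start: I(IK(SK)(KIS)(KS(KI)(I(IK))))
  →1  IK(SK)(KIS)(KS(KI)(I(IK)))
  →2  K(SK)(KIS)(KS(KI)(I(IK)))
  →3  SK(KS(KI)(I(IK)))
  →4  SK(S(I(IK)))
  →5  SK(S(IK))
  →6  SK(SK)

Answer: normal form = SK(SK)  (in 6 steps)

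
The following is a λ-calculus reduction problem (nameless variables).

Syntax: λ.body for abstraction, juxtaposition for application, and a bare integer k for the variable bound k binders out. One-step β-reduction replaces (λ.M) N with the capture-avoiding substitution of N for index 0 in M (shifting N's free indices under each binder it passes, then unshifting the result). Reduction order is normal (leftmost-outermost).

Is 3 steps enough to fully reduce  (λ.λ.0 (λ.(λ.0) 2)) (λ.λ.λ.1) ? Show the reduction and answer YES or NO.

  start: (λ.λ.0 (λ.(λ.0) 2)) (λ.λ.λ.1)
  [1] λ.0 (λ.(λ.0) (λ.λ.λ.1))
  [2] λ.0 (λ.λ.λ.λ.1)

Answer: YES — reaches normal form λ.0 (λ.λ.λ.λ.1) in 2 ≤ 3 steps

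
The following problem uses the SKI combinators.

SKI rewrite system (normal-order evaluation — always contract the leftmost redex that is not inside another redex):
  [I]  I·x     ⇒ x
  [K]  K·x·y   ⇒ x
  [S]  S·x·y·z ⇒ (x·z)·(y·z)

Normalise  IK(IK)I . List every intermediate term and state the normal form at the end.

Answer: normal form = K  (in 3 steps)

Reduction:
  start: IK(IK)I
  →1  K(IK)I
  →2  IK
  →3  K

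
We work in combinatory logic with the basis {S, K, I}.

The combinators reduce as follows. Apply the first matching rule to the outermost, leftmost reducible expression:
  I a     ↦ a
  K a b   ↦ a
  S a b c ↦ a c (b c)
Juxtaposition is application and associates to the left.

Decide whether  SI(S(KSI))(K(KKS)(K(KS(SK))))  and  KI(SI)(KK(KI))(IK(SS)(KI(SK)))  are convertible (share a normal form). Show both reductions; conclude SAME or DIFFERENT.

Answer: DIFFERENT — A ⇓ K(SSK), B ⇓ K(SS)

Working:
Term A:
  start: SI(S(KSI))(K(KKS)(K(KS(SK))))
  →1  I(K(KKS)(K(KS(SK))))(S(KSI)(K(KKS)(K(KS(SK)))))
  →2  K(KKS)(K(KS(SK)))(S(KSI)(K(KKS)(K(KS(SK)))))
  →3  KKS(S(KSI)(K(KKS)(K(KS(SK)))))
  →4  K(S(KSI)(K(KKS)(K(KS(SK)))))
  →5  K(SS(K(KKS)(K(KS(SK)))))
  →6  K(SS(KKS))
  →7  K(SSK)

Term B:
  start: KI(SI)(KK(KI))(IK(SS)(KI(SK)))
  →1  I(KK(KI))(IK(SS)(KI(SK)))
  →2  KK(KI)(IK(SS)(KI(SK)))
  →3  K(IK(SS)(KI(SK)))
  →4  K(K(SS)(KI(SK)))
  →5  K(SS)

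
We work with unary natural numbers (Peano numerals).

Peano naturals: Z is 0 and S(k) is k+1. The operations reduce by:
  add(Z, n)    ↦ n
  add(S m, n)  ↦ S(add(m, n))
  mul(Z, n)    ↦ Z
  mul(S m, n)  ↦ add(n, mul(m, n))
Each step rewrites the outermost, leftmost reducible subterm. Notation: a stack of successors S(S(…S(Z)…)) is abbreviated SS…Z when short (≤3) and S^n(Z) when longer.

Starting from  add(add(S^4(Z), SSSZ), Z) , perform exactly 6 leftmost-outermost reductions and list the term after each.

  start: add(add(S^4(Z), SSSZ), Z)
  →1  add(S(add(SSSZ, SSSZ)), Z)
  →2  S(add(add(SSSZ, SSSZ), Z))
  →3  S(add(S(add(SSZ, SSSZ)), Z))
  →4  S(S(add(add(SSZ, SSSZ), Z)))
  →5  S(S(add(S(add(SZ, SSSZ)), Z)))
  →6  S(S(S(add(add(SZ, SSSZ), Z))))

Answer: after 6 steps: S(S(S(add(add(SZ, SSSZ), Z))))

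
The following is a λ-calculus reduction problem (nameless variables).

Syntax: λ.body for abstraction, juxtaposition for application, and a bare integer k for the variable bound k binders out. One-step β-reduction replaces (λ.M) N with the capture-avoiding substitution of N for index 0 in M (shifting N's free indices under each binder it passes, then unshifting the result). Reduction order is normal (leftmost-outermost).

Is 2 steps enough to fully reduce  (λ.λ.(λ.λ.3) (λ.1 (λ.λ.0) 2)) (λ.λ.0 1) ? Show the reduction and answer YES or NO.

Answer: YES — reaches normal form λ.λ.λ.λ.0 1 in 2 ≤ 2 steps

Working:
  start: (λ.λ.(λ.λ.3) (λ.1 (λ.λ.0) 2)) (λ.λ.0 1)
  step 1: λ.(λ.λ.λ.λ.0 1) (λ.1 (λ.λ.0) (λ.λ.0 1))
  step 2: λ.λ.λ.λ.0 1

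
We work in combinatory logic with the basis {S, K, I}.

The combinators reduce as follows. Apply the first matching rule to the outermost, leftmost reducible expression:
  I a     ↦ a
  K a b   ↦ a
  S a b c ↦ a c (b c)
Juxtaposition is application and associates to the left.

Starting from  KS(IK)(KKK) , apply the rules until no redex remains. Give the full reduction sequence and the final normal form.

  start: KS(IK)(KKK)
  →1  S(KKK)
  →2  SK

Answer: normal form = SK  (in 2 steps)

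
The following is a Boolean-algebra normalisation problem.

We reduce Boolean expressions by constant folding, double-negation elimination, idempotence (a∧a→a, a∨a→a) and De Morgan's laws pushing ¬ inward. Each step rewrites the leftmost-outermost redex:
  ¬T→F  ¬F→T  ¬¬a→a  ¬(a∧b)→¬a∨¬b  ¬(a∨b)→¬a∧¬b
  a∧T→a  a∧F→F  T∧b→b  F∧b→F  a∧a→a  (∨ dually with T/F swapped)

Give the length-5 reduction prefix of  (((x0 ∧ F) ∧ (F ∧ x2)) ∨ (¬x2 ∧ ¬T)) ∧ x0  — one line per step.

Answer: after 5 steps: F ∧ x0

Working:
  start: (((x0 ∧ F) ∧ (F ∧ x2)) ∨ (¬x2 ∧ ¬T)) ∧ x0
  →1  ((F ∧ (F ∧ x2)) ∨ (¬x2 ∧ ¬T)) ∧ x0
  →2  (F ∨ (¬x2 ∧ ¬T)) ∧ x0
  →3  (¬x2 ∧ ¬T) ∧ x0
  →4  (¬x2 ∧ F) ∧ x0
  →5  F ∧ x0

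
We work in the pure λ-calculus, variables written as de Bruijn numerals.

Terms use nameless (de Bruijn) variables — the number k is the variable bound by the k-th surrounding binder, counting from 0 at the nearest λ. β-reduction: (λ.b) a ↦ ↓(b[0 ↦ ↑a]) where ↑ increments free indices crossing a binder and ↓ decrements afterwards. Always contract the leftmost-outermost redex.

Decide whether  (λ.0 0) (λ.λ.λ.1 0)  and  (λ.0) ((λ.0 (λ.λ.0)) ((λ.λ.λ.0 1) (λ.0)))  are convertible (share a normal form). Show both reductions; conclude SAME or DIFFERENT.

Term A:
  start: (λ.0 0) (λ.λ.λ.1 0)
  [1] (λ.λ.λ.1 0) (λ.λ.λ.1 0)
  [2] λ.λ.1 0

Term B:
  start: (λ.0) ((λ.0 (λ.λ.0)) ((λ.λ.λ.0 1) (λ.0)))
  [1] (λ.0 (λ.λ.0)) ((λ.λ.λ.0 1) (λ.0))
  [2] (λ.λ.λ.0 1) (λ.0) (λ.λ.0)
  [3] (λ.λ.0 1) (λ.λ.0)
  [4] λ.0 (λ.λ.0)

Answer: DIFFERENT — A ⇓ λ.λ.1 0, B ⇓ λ.0 (λ.λ.0)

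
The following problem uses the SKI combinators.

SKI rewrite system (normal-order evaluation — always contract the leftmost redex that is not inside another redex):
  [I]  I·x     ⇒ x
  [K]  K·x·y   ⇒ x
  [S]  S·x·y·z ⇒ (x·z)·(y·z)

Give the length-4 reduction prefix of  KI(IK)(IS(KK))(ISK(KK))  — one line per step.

Answer: after 4 steps: S(KK)(SK(KK))

Working:
  start: KI(IK)(IS(KK))(ISK(KK))
  →1  I(IS(KK))(ISK(KK))
  →2  IS(KK)(ISK(KK))
  →3  S(KK)(ISK(KK))
  →4  S(KK)(SK(KK))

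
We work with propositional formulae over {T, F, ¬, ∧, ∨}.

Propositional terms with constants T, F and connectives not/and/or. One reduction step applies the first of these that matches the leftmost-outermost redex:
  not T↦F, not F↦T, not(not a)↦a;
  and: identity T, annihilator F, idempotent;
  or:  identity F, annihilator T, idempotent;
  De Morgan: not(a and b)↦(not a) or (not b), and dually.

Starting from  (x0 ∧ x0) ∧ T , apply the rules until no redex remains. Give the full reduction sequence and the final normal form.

  start: (x0 ∧ x0) ∧ T
  →1  x0 ∧ x0
  →2  x0

Answer: normal form = x0  (in 2 steps)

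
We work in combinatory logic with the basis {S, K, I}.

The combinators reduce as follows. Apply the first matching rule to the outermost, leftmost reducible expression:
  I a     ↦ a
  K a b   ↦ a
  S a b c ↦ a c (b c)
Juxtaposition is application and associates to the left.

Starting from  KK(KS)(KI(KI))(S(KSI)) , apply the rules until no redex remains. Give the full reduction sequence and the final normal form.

  start: KK(KS)(KI(KI))(S(KSI))
  →1  K(KI(KI))(S(KSI))
  →2  KI(KI)
  →3  I

Answer: normal form = I  (in 3 steps)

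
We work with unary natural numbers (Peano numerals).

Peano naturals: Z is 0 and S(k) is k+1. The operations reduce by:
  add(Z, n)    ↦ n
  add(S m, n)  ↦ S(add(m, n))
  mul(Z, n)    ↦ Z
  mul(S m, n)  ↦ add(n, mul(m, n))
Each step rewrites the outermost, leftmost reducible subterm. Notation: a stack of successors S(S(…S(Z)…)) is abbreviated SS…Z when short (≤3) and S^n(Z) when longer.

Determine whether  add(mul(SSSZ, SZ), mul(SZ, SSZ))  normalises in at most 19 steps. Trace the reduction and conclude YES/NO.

  start: add(mul(SSSZ, SZ), mul(SZ, SSZ))
  step 1: add(add(SZ, mul(SSZ, SZ)), mul(SZ, SSZ))
  step 2: add(S(add(Z, mul(SSZ, SZ))), mul(SZ, SSZ))
  step 3: S(add(add(Z, mul(SSZ, SZ)), mul(SZ, SSZ)))
  step 4: S(add(mul(SSZ, SZ), mul(SZ, SSZ)))
  step 5: S(add(add(SZ, mul(SZ, SZ)), mul(SZ, SSZ)))
  step 6: S(add(S(add(Z, mul(SZ, SZ))), mul(SZ, SSZ)))
  step 7: S(S(add(add(Z, mul(SZ, SZ)), mul(SZ, SSZ))))
  step 8: S(S(add(mul(SZ, SZ), mul(SZ, SSZ))))
  step 9: S(S(add(add(SZ, mul(Z, SZ)), mul(SZ, SSZ))))
  step 10: S(S(add(S(add(Z, mul(Z, SZ))), mul(SZ, SSZ))))
  step 11: S(S(S(add(add(Z, mul(Z, SZ)), mul(SZ, SSZ)))))
  step 12: S(S(S(add(mul(Z, SZ), mul(SZ, SSZ)))))
  step 13: S(S(S(add(Z, mul(SZ, SSZ)))))
  step 14: S(S(S(mul(SZ, SSZ))))
  step 15: S(S(S(add(SSZ, mul(Z, SSZ)))))
  step 16: S(S(S(S(add(SZ, mul(Z, SSZ))))))
  step 17: S(S(S(S(S(add(Z, mul(Z, SSZ)))))))
  step 18: S(S(S(S(S(mul(Z, SSZ))))))
  step 19: S^5(Z)

Answer: YES — reaches normal form S^5(Z) in 19 ≤ 19 steps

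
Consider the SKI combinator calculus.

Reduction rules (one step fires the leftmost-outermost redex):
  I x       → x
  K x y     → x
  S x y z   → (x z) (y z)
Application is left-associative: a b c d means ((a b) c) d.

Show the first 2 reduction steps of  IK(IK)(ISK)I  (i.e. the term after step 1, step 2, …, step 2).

Answer: after 2 steps: IKI

Derivation:
  start: IK(IK)(ISK)I
  →1  K(IK)(ISK)I
  →2  IKI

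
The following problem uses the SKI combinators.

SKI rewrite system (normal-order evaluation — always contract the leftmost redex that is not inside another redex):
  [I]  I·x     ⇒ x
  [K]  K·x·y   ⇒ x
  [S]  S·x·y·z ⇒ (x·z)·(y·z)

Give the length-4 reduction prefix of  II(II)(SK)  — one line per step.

  start: II(II)(SK)
  [1] I(II)(SK)
  [2] II(SK)
  [3] I(SK)
  [4] SK

Answer: after 4 steps: SK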